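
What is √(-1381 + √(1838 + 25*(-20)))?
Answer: √(-1381 + √1338) ≈ 36.666*I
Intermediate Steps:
√(-1381 + √(1838 + 25*(-20))) = √(-1381 + √(1838 - 500)) = √(-1381 + √1338)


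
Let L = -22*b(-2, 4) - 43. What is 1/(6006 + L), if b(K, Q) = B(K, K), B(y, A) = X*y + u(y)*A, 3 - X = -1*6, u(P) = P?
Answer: 1/6271 ≈ 0.00015946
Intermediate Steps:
X = 9 (X = 3 - (-1)*6 = 3 - 1*(-6) = 3 + 6 = 9)
B(y, A) = 9*y + A*y (B(y, A) = 9*y + y*A = 9*y + A*y)
b(K, Q) = K*(9 + K)
L = 265 (L = -(-44)*(9 - 2) - 43 = -(-44)*7 - 43 = -22*(-14) - 43 = 308 - 43 = 265)
1/(6006 + L) = 1/(6006 + 265) = 1/6271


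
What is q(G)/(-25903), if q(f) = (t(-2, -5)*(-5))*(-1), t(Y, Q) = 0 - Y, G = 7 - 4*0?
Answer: -10/25903 ≈ -0.00038606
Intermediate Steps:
G = 7 (G = 7 + 0 = 7)
t(Y, Q) = -Y
q(f) = 10 (q(f) = (-1*(-2)*(-5))*(-1) = (2*(-5))*(-1) = -10*(-1) = 10)
q(G)/(-25903) = 10/(-25903) = 10*(-1/25903) = -10/25903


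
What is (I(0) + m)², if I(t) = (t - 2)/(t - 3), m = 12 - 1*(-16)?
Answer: 7396/9 ≈ 821.78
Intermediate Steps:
m = 28 (m = 12 + 16 = 28)
I(t) = (-2 + t)/(-3 + t)
(I(0) + m)² = ((-2 + 0)/(-3 + 0) + 28)² = (-2/(-3) + 28)² = (-⅓*(-2) + 28)² = (⅔ + 28)² = (86/3)² = 7396/9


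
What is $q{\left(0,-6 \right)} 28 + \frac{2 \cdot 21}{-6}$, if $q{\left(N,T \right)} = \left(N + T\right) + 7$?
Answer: $21$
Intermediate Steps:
$q{\left(N,T \right)} = 7 + N + T$
$q{\left(0,-6 \right)} 28 + \frac{2 \cdot 21}{-6} = \left(7 + 0 - 6\right) 28 + \frac{2 \cdot 21}{-6} = 1 \cdot 28 + 42 \left(- \frac{1}{6}\right) = 28 - 7 = 21$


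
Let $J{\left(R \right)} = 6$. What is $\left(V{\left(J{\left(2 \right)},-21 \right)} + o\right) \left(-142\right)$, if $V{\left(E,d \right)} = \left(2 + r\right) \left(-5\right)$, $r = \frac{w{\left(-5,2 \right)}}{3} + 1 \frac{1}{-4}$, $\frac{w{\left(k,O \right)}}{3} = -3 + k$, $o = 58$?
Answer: $- \frac{25347}{2} \approx -12674.0$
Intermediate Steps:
$w{\left(k,O \right)} = -9 + 3 k$ ($w{\left(k,O \right)} = 3 \left(-3 + k\right) = -9 + 3 k$)
$r = - \frac{33}{4}$ ($r = \frac{-9 + 3 \left(-5\right)}{3} + 1 \frac{1}{-4} = \left(-9 - 15\right) \frac{1}{3} + 1 \left(- \frac{1}{4}\right) = \left(-24\right) \frac{1}{3} - \frac{1}{4} = -8 - \frac{1}{4} = - \frac{33}{4} \approx -8.25$)
$V{\left(E,d \right)} = \frac{125}{4}$ ($V{\left(E,d \right)} = \left(2 - \frac{33}{4}\right) \left(-5\right) = \left(- \frac{25}{4}\right) \left(-5\right) = \frac{125}{4}$)
$\left(V{\left(J{\left(2 \right)},-21 \right)} + o\right) \left(-142\right) = \left(\frac{125}{4} + 58\right) \left(-142\right) = \frac{357}{4} \left(-142\right) = - \frac{25347}{2}$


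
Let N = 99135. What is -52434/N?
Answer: -5826/11015 ≈ -0.52892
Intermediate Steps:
-52434/N = -52434/99135 = -52434*1/99135 = -5826/11015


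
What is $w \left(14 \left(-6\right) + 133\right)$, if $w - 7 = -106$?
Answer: $-4851$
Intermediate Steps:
$w = -99$ ($w = 7 - 106 = -99$)
$w \left(14 \left(-6\right) + 133\right) = - 99 \left(14 \left(-6\right) + 133\right) = - 99 \left(-84 + 133\right) = \left(-99\right) 49 = -4851$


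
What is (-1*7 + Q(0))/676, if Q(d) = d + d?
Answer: -7/676 ≈ -0.010355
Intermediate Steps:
Q(d) = 2*d
(-1*7 + Q(0))/676 = (-1*7 + 2*0)/676 = (-7 + 0)*(1/676) = -7*1/676 = -7/676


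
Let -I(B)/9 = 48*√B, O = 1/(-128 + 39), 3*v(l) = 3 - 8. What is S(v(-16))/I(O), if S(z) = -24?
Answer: -I*√89/18 ≈ -0.52411*I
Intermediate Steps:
v(l) = -5/3 (v(l) = (3 - 8)/3 = (⅓)*(-5) = -5/3)
O = -1/89 (O = 1/(-89) = -1/89 ≈ -0.011236)
I(B) = -432*√B
S(v(-16))/I(O) = -24*I*√89/432 = -I*√89/18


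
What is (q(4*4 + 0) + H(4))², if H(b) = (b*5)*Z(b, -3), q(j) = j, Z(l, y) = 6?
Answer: 18496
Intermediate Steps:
H(b) = 30*b (H(b) = (b*5)*6 = (5*b)*6 = 30*b)
(q(4*4 + 0) + H(4))² = ((4*4 + 0) + 30*4)² = ((16 + 0) + 120)² = (16 + 120)² = 136² = 18496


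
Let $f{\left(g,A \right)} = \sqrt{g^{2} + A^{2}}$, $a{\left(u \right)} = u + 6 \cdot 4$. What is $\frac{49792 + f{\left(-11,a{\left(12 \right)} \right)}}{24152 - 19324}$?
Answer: $\frac{12448}{1207} + \frac{\sqrt{1417}}{4828} \approx 10.321$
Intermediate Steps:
$a{\left(u \right)} = 24 + u$ ($a{\left(u \right)} = u + 24 = 24 + u$)
$f{\left(g,A \right)} = \sqrt{A^{2} + g^{2}}$
$\frac{49792 + f{\left(-11,a{\left(12 \right)} \right)}}{24152 - 19324} = \frac{49792 + \sqrt{\left(24 + 12\right)^{2} + \left(-11\right)^{2}}}{24152 - 19324} = \frac{49792 + \sqrt{36^{2} + 121}}{4828} = \left(49792 + \sqrt{1296 + 121}\right) \frac{1}{4828} = \left(49792 + \sqrt{1417}\right) \frac{1}{4828} = \frac{12448}{1207} + \frac{\sqrt{1417}}{4828}$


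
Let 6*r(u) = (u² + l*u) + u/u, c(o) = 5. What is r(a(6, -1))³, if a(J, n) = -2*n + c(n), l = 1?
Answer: 6859/8 ≈ 857.38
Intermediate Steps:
a(J, n) = 5 - 2*n (a(J, n) = -2*n + 5 = 5 - 2*n)
r(u) = ⅙ + u/6 + u²/6 (r(u) = ((u² + 1*u) + u/u)/6 = ((u² + u) + 1)/6 = ((u + u²) + 1)/6 = (1 + u + u²)/6 = ⅙ + u/6 + u²/6)
r(a(6, -1))³ = (⅙ + (5 - 2*(-1))/6 + (5 - 2*(-1))²/6)³ = (⅙ + (5 + 2)/6 + (5 + 2)²/6)³ = (⅙ + (⅙)*7 + (⅙)*7²)³ = (⅙ + 7/6 + (⅙)*49)³ = (⅙ + 7/6 + 49/6)³ = (19/2)³ = 6859/8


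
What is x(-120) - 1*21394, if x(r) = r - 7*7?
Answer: -21563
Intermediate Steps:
x(r) = -49 + r (x(r) = r - 49 = -49 + r)
x(-120) - 1*21394 = (-49 - 120) - 1*21394 = -169 - 21394 = -21563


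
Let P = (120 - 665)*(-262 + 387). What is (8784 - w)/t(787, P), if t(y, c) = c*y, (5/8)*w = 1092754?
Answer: 8698112/268071875 ≈ 0.032447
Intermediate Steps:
w = 8742032/5 (w = (8/5)*1092754 = 8742032/5 ≈ 1.7484e+6)
P = -68125 (P = -545*125 = -68125)
(8784 - w)/t(787, P) = (8784 - 1*8742032/5)/((-68125*787)) = (8784 - 8742032/5)/(-53614375) = -8698112/5*(-1/53614375) = 8698112/268071875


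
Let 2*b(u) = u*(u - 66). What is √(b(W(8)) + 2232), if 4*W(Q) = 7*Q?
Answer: 2*√467 ≈ 43.220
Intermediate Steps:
W(Q) = 7*Q/4 (W(Q) = (7*Q)/4 = 7*Q/4)
b(u) = u*(-66 + u)/2 (b(u) = (u*(u - 66))/2 = (u*(-66 + u))/2 = u*(-66 + u)/2)
√(b(W(8)) + 2232) = √(((7/4)*8)*(-66 + (7/4)*8)/2 + 2232) = √((½)*14*(-66 + 14) + 2232) = √((½)*14*(-52) + 2232) = √(-364 + 2232) = √1868 = 2*√467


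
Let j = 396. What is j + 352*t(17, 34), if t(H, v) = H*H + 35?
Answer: 114444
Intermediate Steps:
t(H, v) = 35 + H² (t(H, v) = H² + 35 = 35 + H²)
j + 352*t(17, 34) = 396 + 352*(35 + 17²) = 396 + 352*(35 + 289) = 396 + 352*324 = 396 + 114048 = 114444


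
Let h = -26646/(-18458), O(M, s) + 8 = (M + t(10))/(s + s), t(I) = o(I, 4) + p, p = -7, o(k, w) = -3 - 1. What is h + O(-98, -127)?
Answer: -14363325/2344166 ≈ -6.1273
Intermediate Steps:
o(k, w) = -4
t(I) = -11 (t(I) = -4 - 7 = -11)
O(M, s) = -8 + (-11 + M)/(2*s) (O(M, s) = -8 + (M - 11)/(s + s) = -8 + (-11 + M)/((2*s)) = -8 + (-11 + M)*(1/(2*s)) = -8 + (-11 + M)/(2*s))
h = 13323/9229 (h = -26646*(-1/18458) = 13323/9229 ≈ 1.4436)
h + O(-98, -127) = 13323/9229 + (1/2)*(-11 - 98 - 16*(-127))/(-127) = 13323/9229 + (1/2)*(-1/127)*(-11 - 98 + 2032) = 13323/9229 + (1/2)*(-1/127)*1923 = 13323/9229 - 1923/254 = -14363325/2344166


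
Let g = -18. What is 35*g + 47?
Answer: -583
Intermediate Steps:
35*g + 47 = 35*(-18) + 47 = -630 + 47 = -583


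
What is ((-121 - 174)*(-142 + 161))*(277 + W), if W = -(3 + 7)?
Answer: -1496535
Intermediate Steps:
W = -10 (W = -1*10 = -10)
((-121 - 174)*(-142 + 161))*(277 + W) = ((-121 - 174)*(-142 + 161))*(277 - 10) = -295*19*267 = -5605*267 = -1496535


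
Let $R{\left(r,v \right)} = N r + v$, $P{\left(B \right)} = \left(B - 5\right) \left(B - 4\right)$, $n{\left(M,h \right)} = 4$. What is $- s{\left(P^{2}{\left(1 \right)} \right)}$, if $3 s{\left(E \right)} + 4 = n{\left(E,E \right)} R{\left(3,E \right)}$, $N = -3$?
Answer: $- \frac{536}{3} \approx -178.67$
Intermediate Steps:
$P{\left(B \right)} = \left(-5 + B\right) \left(-4 + B\right)$
$R{\left(r,v \right)} = v - 3 r$ ($R{\left(r,v \right)} = - 3 r + v = v - 3 r$)
$s{\left(E \right)} = - \frac{40}{3} + \frac{4 E}{3}$ ($s{\left(E \right)} = - \frac{4}{3} + \frac{4 \left(E - 9\right)}{3} = - \frac{4}{3} + \frac{4 \left(-9 + E\right)}{3} = - \frac{4}{3} + \frac{-36 + 4 E}{3} = - \frac{4}{3} + \left(-12 + \frac{4 E}{3}\right) = - \frac{40}{3} + \frac{4 E}{3}$)
$- s{\left(P^{2}{\left(1 \right)} \right)} = - (- \frac{40}{3} + \frac{4 \left(20 + 1^{2} - 9\right)^{2}}{3}) = - (- \frac{40}{3} + \frac{4 \left(20 + 1 - 9\right)^{2}}{3}) = - (- \frac{40}{3} + \frac{4 \cdot 12^{2}}{3}) = - (- \frac{40}{3} + \frac{4}{3} \cdot 144) = - (- \frac{40}{3} + 192) = \left(-1\right) \frac{536}{3} = - \frac{536}{3}$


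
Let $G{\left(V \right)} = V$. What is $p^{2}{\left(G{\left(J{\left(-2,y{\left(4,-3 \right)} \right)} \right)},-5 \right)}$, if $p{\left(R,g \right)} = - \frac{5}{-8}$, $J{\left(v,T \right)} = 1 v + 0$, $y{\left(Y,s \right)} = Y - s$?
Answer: $\frac{25}{64} \approx 0.39063$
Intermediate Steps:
$J{\left(v,T \right)} = v$ ($J{\left(v,T \right)} = v + 0 = v$)
$p{\left(R,g \right)} = \frac{5}{8}$ ($p{\left(R,g \right)} = \left(-5\right) \left(- \frac{1}{8}\right) = \frac{5}{8}$)
$p^{2}{\left(G{\left(J{\left(-2,y{\left(4,-3 \right)} \right)} \right)},-5 \right)} = \left(\frac{5}{8}\right)^{2} = \frac{25}{64}$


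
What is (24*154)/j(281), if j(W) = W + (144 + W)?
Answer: 1848/353 ≈ 5.2351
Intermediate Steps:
j(W) = 144 + 2*W
(24*154)/j(281) = (24*154)/(144 + 2*281) = 3696/(144 + 562) = 3696/706 = 3696*(1/706) = 1848/353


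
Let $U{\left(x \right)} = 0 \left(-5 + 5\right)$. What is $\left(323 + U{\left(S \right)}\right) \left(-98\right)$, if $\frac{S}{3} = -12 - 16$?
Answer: $-31654$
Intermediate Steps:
$S = -84$ ($S = 3 \left(-12 - 16\right) = 3 \left(-28\right) = -84$)
$U{\left(x \right)} = 0$ ($U{\left(x \right)} = 0 \cdot 0 = 0$)
$\left(323 + U{\left(S \right)}\right) \left(-98\right) = \left(323 + 0\right) \left(-98\right) = 323 \left(-98\right) = -31654$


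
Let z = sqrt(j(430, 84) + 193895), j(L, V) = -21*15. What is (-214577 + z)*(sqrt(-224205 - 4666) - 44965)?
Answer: (44965 - I*sqrt(228871))*(214577 - 2*sqrt(48395)) ≈ 9.6287e+9 - 1.0244e+8*I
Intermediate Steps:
j(L, V) = -315
z = 2*sqrt(48395) (z = sqrt(-315 + 193895) = sqrt(193580) = 2*sqrt(48395) ≈ 439.98)
(-214577 + z)*(sqrt(-224205 - 4666) - 44965) = (-214577 + 2*sqrt(48395))*(sqrt(-224205 - 4666) - 44965) = (-214577 + 2*sqrt(48395))*(sqrt(-228871) - 44965) = (-214577 + 2*sqrt(48395))*(I*sqrt(228871) - 44965) = (-214577 + 2*sqrt(48395))*(-44965 + I*sqrt(228871))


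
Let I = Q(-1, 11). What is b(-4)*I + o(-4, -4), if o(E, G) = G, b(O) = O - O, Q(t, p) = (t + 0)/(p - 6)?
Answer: -4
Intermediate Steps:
Q(t, p) = t/(-6 + p)
b(O) = 0
I = -⅕ (I = -1/(-6 + 11) = -1/5 = -1*⅕ = -⅕ ≈ -0.20000)
b(-4)*I + o(-4, -4) = 0*(-⅕) - 4 = 0 - 4 = -4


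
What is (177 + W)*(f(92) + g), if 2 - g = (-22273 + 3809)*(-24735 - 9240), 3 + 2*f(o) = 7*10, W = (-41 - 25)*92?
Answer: 7396036357455/2 ≈ 3.6980e+12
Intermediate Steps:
W = -6072 (W = -66*92 = -6072)
f(o) = 67/2 (f(o) = -3/2 + (7*10)/2 = -3/2 + (½)*70 = -3/2 + 35 = 67/2)
g = -627314398 (g = 2 - (-22273 + 3809)*(-24735 - 9240) = 2 - (-18464)*(-33975) = 2 - 1*627314400 = 2 - 627314400 = -627314398)
(177 + W)*(f(92) + g) = (177 - 6072)*(67/2 - 627314398) = -5895*(-1254628729/2) = 7396036357455/2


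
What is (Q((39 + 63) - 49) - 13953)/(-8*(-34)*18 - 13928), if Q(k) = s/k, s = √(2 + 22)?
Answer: 13953/9032 - √6/239348 ≈ 1.5448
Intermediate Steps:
s = 2*√6 (s = √24 = 2*√6 ≈ 4.8990)
Q(k) = 2*√6/k (Q(k) = (2*√6)/k = 2*√6/k)
(Q((39 + 63) - 49) - 13953)/(-8*(-34)*18 - 13928) = (2*√6/((39 + 63) - 49) - 13953)/(-8*(-34)*18 - 13928) = (2*√6/(102 - 49) - 13953)/(272*18 - 13928) = (2*√6/53 - 13953)/(4896 - 13928) = (2*√6*(1/53) - 13953)/(-9032) = (2*√6/53 - 13953)*(-1/9032) = (-13953 + 2*√6/53)*(-1/9032) = 13953/9032 - √6/239348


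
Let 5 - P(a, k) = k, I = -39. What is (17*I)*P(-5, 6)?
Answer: 663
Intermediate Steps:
P(a, k) = 5 - k
(17*I)*P(-5, 6) = (17*(-39))*(5 - 1*6) = -663*(5 - 6) = -663*(-1) = 663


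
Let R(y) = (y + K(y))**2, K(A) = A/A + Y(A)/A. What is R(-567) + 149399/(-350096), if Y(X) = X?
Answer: 111759246201/350096 ≈ 3.1922e+5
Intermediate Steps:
K(A) = 2 (K(A) = A/A + A/A = 1 + 1 = 2)
R(y) = (2 + y)**2 (R(y) = (y + 2)**2 = (2 + y)**2)
R(-567) + 149399/(-350096) = (2 - 567)**2 + 149399/(-350096) = (-565)**2 + 149399*(-1/350096) = 319225 - 149399/350096 = 111759246201/350096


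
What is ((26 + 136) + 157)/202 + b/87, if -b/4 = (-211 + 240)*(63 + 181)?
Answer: -196195/606 ≈ -323.75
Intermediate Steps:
b = -28304 (b = -4*(-211 + 240)*(63 + 181) = -116*244 = -4*7076 = -28304)
((26 + 136) + 157)/202 + b/87 = ((26 + 136) + 157)/202 - 28304/87 = (162 + 157)*(1/202) - 28304*1/87 = 319*(1/202) - 976/3 = 319/202 - 976/3 = -196195/606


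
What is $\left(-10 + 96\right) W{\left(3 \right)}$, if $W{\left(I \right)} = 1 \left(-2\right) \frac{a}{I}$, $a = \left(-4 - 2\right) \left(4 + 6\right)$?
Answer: $3440$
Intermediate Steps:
$a = -60$ ($a = \left(-6\right) 10 = -60$)
$W{\left(I \right)} = \frac{120}{I}$ ($W{\left(I \right)} = 1 \left(-2\right) \left(- \frac{60}{I}\right) = - 2 \left(- \frac{60}{I}\right) = \frac{120}{I}$)
$\left(-10 + 96\right) W{\left(3 \right)} = \left(-10 + 96\right) \frac{120}{3} = 86 \cdot 120 \cdot \frac{1}{3} = 86 \cdot 40 = 3440$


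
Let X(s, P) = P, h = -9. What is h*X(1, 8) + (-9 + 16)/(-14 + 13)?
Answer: -79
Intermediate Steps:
h*X(1, 8) + (-9 + 16)/(-14 + 13) = -9*8 + (-9 + 16)/(-14 + 13) = -72 + 7/(-1) = -72 + 7*(-1) = -72 - 7 = -79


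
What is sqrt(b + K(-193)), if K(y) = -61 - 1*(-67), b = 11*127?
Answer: sqrt(1403) ≈ 37.457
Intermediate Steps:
b = 1397
K(y) = 6 (K(y) = -61 + 67 = 6)
sqrt(b + K(-193)) = sqrt(1397 + 6) = sqrt(1403)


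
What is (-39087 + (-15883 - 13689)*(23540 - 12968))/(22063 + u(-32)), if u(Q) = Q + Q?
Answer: -104224757/7333 ≈ -14213.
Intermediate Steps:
u(Q) = 2*Q
(-39087 + (-15883 - 13689)*(23540 - 12968))/(22063 + u(-32)) = (-39087 + (-15883 - 13689)*(23540 - 12968))/(22063 + 2*(-32)) = (-39087 - 29572*10572)/(22063 - 64) = (-39087 - 312635184)/21999 = -312674271*1/21999 = -104224757/7333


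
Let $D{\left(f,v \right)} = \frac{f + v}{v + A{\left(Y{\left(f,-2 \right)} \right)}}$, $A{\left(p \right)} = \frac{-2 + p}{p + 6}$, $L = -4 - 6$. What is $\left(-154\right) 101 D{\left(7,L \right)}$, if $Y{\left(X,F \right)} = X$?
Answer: $- \frac{606606}{125} \approx -4852.8$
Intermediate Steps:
$L = -10$
$A{\left(p \right)} = \frac{-2 + p}{6 + p}$
$D{\left(f,v \right)} = \frac{f + v}{v + \frac{-2 + f}{6 + f}}$
$\left(-154\right) 101 D{\left(7,L \right)} = \left(-154\right) 101 \frac{\left(6 + 7\right) \left(7 - 10\right)}{-2 + 7 - 10 \left(6 + 7\right)} = - 15554 \frac{1}{-2 + 7 - 130} \cdot 13 \left(-3\right) = - 15554 \frac{1}{-125} \cdot 13 \left(-3\right) = - 15554 \left(\left(- \frac{1}{125}\right) 13 \left(-3\right)\right) = \left(-15554\right) \frac{39}{125} = - \frac{606606}{125}$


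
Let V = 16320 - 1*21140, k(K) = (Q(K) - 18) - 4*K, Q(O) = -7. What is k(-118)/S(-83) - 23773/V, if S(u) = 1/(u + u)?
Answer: -357629867/4820 ≈ -74197.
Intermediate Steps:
k(K) = -25 - 4*K (k(K) = (-7 - 18) - 4*K = -25 - 4*K)
S(u) = 1/(2*u)
V = -4820 (V = 16320 - 21140 = -4820)
k(-118)/S(-83) - 23773/V = (-25 - 4*(-118))/(((½)/(-83))) - 23773/(-4820) = (-25 + 472)/(((½)*(-1/83))) - 23773*(-1/4820) = 447/(-1/166) + 23773/4820 = 447*(-166) + 23773/4820 = -74202 + 23773/4820 = -357629867/4820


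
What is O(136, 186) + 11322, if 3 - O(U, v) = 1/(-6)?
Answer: 67951/6 ≈ 11325.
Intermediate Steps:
O(U, v) = 19/6 (O(U, v) = 3 - 1/(-6) = 3 - 1*(-1/6) = 3 + 1/6 = 19/6)
O(136, 186) + 11322 = 19/6 + 11322 = 67951/6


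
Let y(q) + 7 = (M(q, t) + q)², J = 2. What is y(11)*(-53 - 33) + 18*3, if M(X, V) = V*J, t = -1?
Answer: -6310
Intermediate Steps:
M(X, V) = 2*V (M(X, V) = V*2 = 2*V)
y(q) = -7 + (-2 + q)² (y(q) = -7 + (2*(-1) + q)² = -7 + (-2 + q)²)
y(11)*(-53 - 33) + 18*3 = (-7 + (-2 + 11)²)*(-53 - 33) + 18*3 = (-7 + 9²)*(-86) + 54 = (-7 + 81)*(-86) + 54 = 74*(-86) + 54 = -6364 + 54 = -6310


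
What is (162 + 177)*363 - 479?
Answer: 122578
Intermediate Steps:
(162 + 177)*363 - 479 = 339*363 - 479 = 123057 - 479 = 122578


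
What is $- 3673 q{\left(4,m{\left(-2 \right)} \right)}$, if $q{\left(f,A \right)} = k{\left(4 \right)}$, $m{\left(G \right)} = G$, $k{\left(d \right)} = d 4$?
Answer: $-58768$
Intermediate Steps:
$k{\left(d \right)} = 4 d$
$q{\left(f,A \right)} = 16$ ($q{\left(f,A \right)} = 4 \cdot 4 = 16$)
$- 3673 q{\left(4,m{\left(-2 \right)} \right)} = \left(-3673\right) 16 = -58768$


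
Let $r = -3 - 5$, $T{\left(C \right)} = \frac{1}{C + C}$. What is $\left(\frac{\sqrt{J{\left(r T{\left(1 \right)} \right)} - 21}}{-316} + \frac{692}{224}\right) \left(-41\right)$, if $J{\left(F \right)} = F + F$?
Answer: $- \frac{7093}{56} + \frac{41 i \sqrt{29}}{316} \approx -126.66 + 0.69871 i$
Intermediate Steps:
$T{\left(C \right)} = \frac{1}{2 C}$
$r = -8$
$J{\left(F \right)} = 2 F$
$\left(\frac{\sqrt{J{\left(r T{\left(1 \right)} \right)} - 21}}{-316} + \frac{692}{224}\right) \left(-41\right) = \left(\frac{\sqrt{2 \left(- 8 \frac{1}{2 \cdot 1}\right) - 21}}{-316} + \frac{692}{224}\right) \left(-41\right) = \left(\sqrt{2 \left(- 8 \cdot \frac{1}{2} \cdot 1\right) - 21} \left(- \frac{1}{316}\right) + 692 \cdot \frac{1}{224}\right) \left(-41\right) = \left(\sqrt{2 \left(\left(-8\right) \frac{1}{2}\right) - 21} \left(- \frac{1}{316}\right) + \frac{173}{56}\right) \left(-41\right) = \left(\sqrt{2 \left(-4\right) - 21} \left(- \frac{1}{316}\right) + \frac{173}{56}\right) \left(-41\right) = \left(\sqrt{-8 - 21} \left(- \frac{1}{316}\right) + \frac{173}{56}\right) \left(-41\right) = \left(\sqrt{-29} \left(- \frac{1}{316}\right) + \frac{173}{56}\right) \left(-41\right) = \left(i \sqrt{29} \left(- \frac{1}{316}\right) + \frac{173}{56}\right) \left(-41\right) = \left(- \frac{i \sqrt{29}}{316} + \frac{173}{56}\right) \left(-41\right) = \left(\frac{173}{56} - \frac{i \sqrt{29}}{316}\right) \left(-41\right) = - \frac{7093}{56} + \frac{41 i \sqrt{29}}{316}$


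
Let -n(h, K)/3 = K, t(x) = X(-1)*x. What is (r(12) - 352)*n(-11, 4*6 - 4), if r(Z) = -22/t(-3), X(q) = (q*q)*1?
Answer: 20680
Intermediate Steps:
X(q) = q² (X(q) = q²*1 = q²)
t(x) = x (t(x) = (-1)²*x = 1*x = x)
r(Z) = 22/3 (r(Z) = -22/(-3) = -22*(-⅓) = 22/3)
n(h, K) = -3*K
(r(12) - 352)*n(-11, 4*6 - 4) = (22/3 - 352)*(-3*(4*6 - 4)) = -(-1034)*(24 - 4) = -(-1034)*20 = -1034/3*(-60) = 20680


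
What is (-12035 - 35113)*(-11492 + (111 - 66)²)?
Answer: 446350116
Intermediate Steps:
(-12035 - 35113)*(-11492 + (111 - 66)²) = -47148*(-11492 + 45²) = -47148*(-11492 + 2025) = -47148*(-9467) = 446350116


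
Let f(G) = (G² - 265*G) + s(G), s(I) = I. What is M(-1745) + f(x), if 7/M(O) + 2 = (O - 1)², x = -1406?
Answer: 1022567406041/435502 ≈ 2.3480e+6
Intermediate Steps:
f(G) = G² - 264*G (f(G) = (G² - 265*G) + G = G² - 264*G)
M(O) = 7/(-2 + (-1 + O)²) (M(O) = 7/(-2 + (O - 1)²) = 7/(-2 + (-1 + O)²))
M(-1745) + f(x) = 7/(-2 + (-1 - 1745)²) - 1406*(-264 - 1406) = 7/(-2 + (-1746)²) - 1406*(-1670) = 7/(-2 + 3048516) + 2348020 = 7/3048514 + 2348020 = 7*(1/3048514) + 2348020 = 1/435502 + 2348020 = 1022567406041/435502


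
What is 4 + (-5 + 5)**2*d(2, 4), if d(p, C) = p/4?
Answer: 4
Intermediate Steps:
d(p, C) = p/4 (d(p, C) = p*(1/4) = p/4)
4 + (-5 + 5)**2*d(2, 4) = 4 + (-5 + 5)**2*((1/4)*2) = 4 + 0**2*(1/2) = 4 + 0*(1/2) = 4 + 0 = 4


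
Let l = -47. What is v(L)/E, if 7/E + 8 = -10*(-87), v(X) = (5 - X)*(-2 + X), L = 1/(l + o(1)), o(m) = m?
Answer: -1322739/1058 ≈ -1250.2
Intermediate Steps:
L = -1/46 (L = 1/(-47 + 1) = 1/(-46) = -1/46 ≈ -0.021739)
v(X) = (-2 + X)*(5 - X)
E = 7/862 (E = 7/(-8 - 10*(-87)) = 7/(-8 + 870) = 7/862 ≈ 0.0081207)
v(L)/E = (-10 - (-1/46)² + 7*(-1/46))/(7/862) = (-10 - 1*1/2116 - 7/46)*(862/7) = (-10 - 1/2116 - 7/46)*(862/7) = -21483/2116*862/7 = -1322739/1058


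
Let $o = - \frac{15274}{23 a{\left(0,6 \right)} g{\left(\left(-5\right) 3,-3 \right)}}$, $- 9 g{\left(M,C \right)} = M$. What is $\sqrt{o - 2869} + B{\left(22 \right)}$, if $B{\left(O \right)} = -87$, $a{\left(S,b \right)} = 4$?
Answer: $-87 + \frac{i \sqrt{157039630}}{230} \approx -87.0 + 54.485 i$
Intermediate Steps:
$g{\left(M,C \right)} = - \frac{M}{9}$
$o = - \frac{22911}{230}$ ($o = - \frac{15274}{23 \cdot 4 \left(- \frac{\left(-5\right) 3}{9}\right)} = - \frac{15274}{92 \left(\left(- \frac{1}{9}\right) \left(-15\right)\right)} = - \frac{15274}{92 \cdot \frac{5}{3}} = - \frac{15274}{\frac{460}{3}} = \left(-15274\right) \frac{3}{460} = - \frac{22911}{230} \approx -99.613$)
$\sqrt{o - 2869} + B{\left(22 \right)} = \sqrt{- \frac{22911}{230} - 2869} - 87 = \sqrt{- \frac{682781}{230}} - 87 = \frac{i \sqrt{157039630}}{230} - 87 = -87 + \frac{i \sqrt{157039630}}{230}$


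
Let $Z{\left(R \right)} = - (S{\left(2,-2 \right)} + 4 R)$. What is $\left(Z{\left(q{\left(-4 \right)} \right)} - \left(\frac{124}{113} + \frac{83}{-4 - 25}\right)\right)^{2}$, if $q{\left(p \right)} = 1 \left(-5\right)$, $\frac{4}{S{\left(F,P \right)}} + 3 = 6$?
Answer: $\frac{40345141321}{96648561} \approx 417.44$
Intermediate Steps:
$S{\left(F,P \right)} = \frac{4}{3}$ ($S{\left(F,P \right)} = \frac{4}{-3 + 6} = \frac{4}{3}$)
$q{\left(p \right)} = -5$
$Z{\left(R \right)} = - \frac{4}{3} - 4 R$ ($Z{\left(R \right)} = - (\frac{4}{3} + 4 R) = - \frac{4}{3} - 4 R$)
$\left(Z{\left(q{\left(-4 \right)} \right)} - \left(\frac{124}{113} + \frac{83}{-4 - 25}\right)\right)^{2} = \left(\left(- \frac{4}{3} - -20\right) - \left(\frac{124}{113} + \frac{83}{-4 - 25}\right)\right)^{2} = \left(\left(- \frac{4}{3} + 20\right) - \left(\frac{124}{113} + \frac{83}{-4 - 25}\right)\right)^{2} = \left(\frac{56}{3} - \left(\frac{124}{113} + \frac{83}{-29}\right)\right)^{2} = \left(\frac{56}{3} - - \frac{5783}{3277}\right)^{2} = \left(\frac{56}{3} + \left(- \frac{124}{113} + \frac{83}{29}\right)\right)^{2} = \left(\frac{56}{3} + \frac{5783}{3277}\right)^{2} = \left(\frac{200861}{9831}\right)^{2} = \frac{40345141321}{96648561}$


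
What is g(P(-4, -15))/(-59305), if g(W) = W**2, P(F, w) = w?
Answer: -45/11861 ≈ -0.0037939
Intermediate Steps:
g(P(-4, -15))/(-59305) = (-15)**2/(-59305) = 225*(-1/59305) = -45/11861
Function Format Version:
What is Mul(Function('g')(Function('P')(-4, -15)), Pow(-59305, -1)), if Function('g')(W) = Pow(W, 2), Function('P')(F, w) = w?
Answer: Rational(-45, 11861) ≈ -0.0037939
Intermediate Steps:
Mul(Function('g')(Function('P')(-4, -15)), Pow(-59305, -1)) = Mul(Pow(-15, 2), Pow(-59305, -1)) = Mul(225, Rational(-1, 59305)) = Rational(-45, 11861)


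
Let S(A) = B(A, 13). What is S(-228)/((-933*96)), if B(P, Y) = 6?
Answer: -1/14928 ≈ -6.6988e-5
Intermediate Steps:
S(A) = 6
S(-228)/((-933*96)) = 6/((-933*96)) = 6/(-89568) = 6*(-1/89568) = -1/14928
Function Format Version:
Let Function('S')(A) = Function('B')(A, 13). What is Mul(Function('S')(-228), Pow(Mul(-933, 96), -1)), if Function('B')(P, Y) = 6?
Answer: Rational(-1, 14928) ≈ -6.6988e-5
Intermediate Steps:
Function('S')(A) = 6
Mul(Function('S')(-228), Pow(Mul(-933, 96), -1)) = Mul(6, Pow(Mul(-933, 96), -1)) = Mul(6, Pow(-89568, -1)) = Mul(6, Rational(-1, 89568)) = Rational(-1, 14928)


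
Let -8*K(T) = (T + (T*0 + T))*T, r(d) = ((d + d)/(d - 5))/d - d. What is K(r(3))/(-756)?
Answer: 1/189 ≈ 0.0052910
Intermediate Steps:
r(d) = -d + 2/(-5 + d) (r(d) = ((2*d)/(-5 + d))/d - d = (2*d/(-5 + d))/d - d = 2/(-5 + d) - d = -d + 2/(-5 + d))
K(T) = -T²/4 (K(T) = -(T + (T*0 + T))*T/8 = -(T + (0 + T))*T/8 = -(T + T)*T/8 = -2*T*T/8 = -T²/4)
K(r(3))/(-756) = -(2 - 1*3² + 5*3)²/(-5 + 3)²/4/(-756) = -(2 - 1*9 + 15)²/4/4*(-1/756) = -(2 - 9 + 15)²/4/4*(-1/756) = -(-½*8)²/4*(-1/756) = -¼*(-4)²*(-1/756) = -¼*16*(-1/756) = -4*(-1/756) = 1/189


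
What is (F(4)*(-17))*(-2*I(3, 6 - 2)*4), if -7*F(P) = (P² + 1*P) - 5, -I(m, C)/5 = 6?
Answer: 61200/7 ≈ 8742.9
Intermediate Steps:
I(m, C) = -30 (I(m, C) = -5*6 = -30)
F(P) = 5/7 - P/7 - P²/7 (F(P) = -((P² + 1*P) - 5)/7 = -((P² + P) - 5)/7 = -((P + P²) - 5)/7 = -(-5 + P + P²)/7 = 5/7 - P/7 - P²/7)
(F(4)*(-17))*(-2*I(3, 6 - 2)*4) = ((5/7 - ⅐*4 - ⅐*4²)*(-17))*(-2*(-30)*4) = ((5/7 - 4/7 - ⅐*16)*(-17))*(60*4) = ((5/7 - 4/7 - 16/7)*(-17))*240 = -15/7*(-17)*240 = (255/7)*240 = 61200/7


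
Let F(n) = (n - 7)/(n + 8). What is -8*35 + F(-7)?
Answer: -294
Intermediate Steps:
F(n) = (-7 + n)/(8 + n)
-8*35 + F(-7) = -8*35 + (-7 - 7)/(8 - 7) = -280 - 14/1 = -280 + 1*(-14) = -280 - 14 = -294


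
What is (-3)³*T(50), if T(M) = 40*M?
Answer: -54000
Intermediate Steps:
(-3)³*T(50) = (-3)³*(40*50) = -27*2000 = -54000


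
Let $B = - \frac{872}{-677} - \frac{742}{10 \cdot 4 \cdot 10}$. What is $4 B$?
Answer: $- \frac{76767}{33850} \approx -2.2679$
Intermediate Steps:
$B = - \frac{76767}{135400}$ ($B = \left(-872\right) \left(- \frac{1}{677}\right) - \frac{742}{40 \cdot 10} = \frac{872}{677} - \frac{742}{400} = \frac{872}{677} - \frac{371}{200} = - \frac{76767}{135400} \approx -0.56696$)
$4 B = 4 \left(- \frac{76767}{135400}\right) = - \frac{76767}{33850}$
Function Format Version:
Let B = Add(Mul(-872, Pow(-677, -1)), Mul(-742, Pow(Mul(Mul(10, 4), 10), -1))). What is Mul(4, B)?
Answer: Rational(-76767, 33850) ≈ -2.2679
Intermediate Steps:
B = Rational(-76767, 135400) (B = Add(Mul(-872, Rational(-1, 677)), Mul(-742, Pow(Mul(40, 10), -1))) = Add(Rational(872, 677), Mul(-742, Pow(400, -1))) = Add(Rational(872, 677), Mul(-742, Rational(1, 400))) = Add(Rational(872, 677), Rational(-371, 200)) = Rational(-76767, 135400) ≈ -0.56696)
Mul(4, B) = Mul(4, Rational(-76767, 135400)) = Rational(-76767, 33850)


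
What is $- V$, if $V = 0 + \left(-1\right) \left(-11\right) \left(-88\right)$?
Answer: $968$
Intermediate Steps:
$V = -968$ ($V = 0 + 11 \left(-88\right) = 0 - 968 = -968$)
$- V = \left(-1\right) \left(-968\right) = 968$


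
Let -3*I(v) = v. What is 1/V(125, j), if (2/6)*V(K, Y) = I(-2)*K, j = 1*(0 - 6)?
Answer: 1/250 ≈ 0.0040000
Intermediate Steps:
j = -6 (j = 1*(-6) = -6)
I(v) = -v/3
V(K, Y) = 2*K (V(K, Y) = 3*((-⅓*(-2))*K) = 3*(2*K/3) = 2*K)
1/V(125, j) = 1/(2*125) = 1/250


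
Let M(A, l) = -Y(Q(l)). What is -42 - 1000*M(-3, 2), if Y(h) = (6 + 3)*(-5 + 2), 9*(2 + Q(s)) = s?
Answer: -27042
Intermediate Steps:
Q(s) = -2 + s/9
Y(h) = -27 (Y(h) = 9*(-3) = -27)
M(A, l) = 27 (M(A, l) = -1*(-27) = 27)
-42 - 1000*M(-3, 2) = -42 - 1000*27 = -42 - 125*216 = -42 - 27000 = -27042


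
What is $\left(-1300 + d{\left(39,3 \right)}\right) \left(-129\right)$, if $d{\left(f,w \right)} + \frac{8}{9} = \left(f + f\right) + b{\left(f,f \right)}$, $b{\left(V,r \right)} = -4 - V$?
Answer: $\frac{489899}{3} \approx 1.633 \cdot 10^{5}$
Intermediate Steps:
$d{\left(f,w \right)} = - \frac{44}{9} + f$ ($d{\left(f,w \right)} = - \frac{8}{9} + \left(\left(f + f\right) - \left(4 + f\right)\right) = - \frac{8}{9} + \left(2 f - \left(4 + f\right)\right) = - \frac{8}{9} + \left(-4 + f\right) = - \frac{44}{9} + f$)
$\left(-1300 + d{\left(39,3 \right)}\right) \left(-129\right) = \left(-1300 + \left(- \frac{44}{9} + 39\right)\right) \left(-129\right) = \left(-1300 + \frac{307}{9}\right) \left(-129\right) = \left(- \frac{11393}{9}\right) \left(-129\right) = \frac{489899}{3}$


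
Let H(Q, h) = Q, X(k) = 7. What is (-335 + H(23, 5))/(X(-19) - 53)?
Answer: 156/23 ≈ 6.7826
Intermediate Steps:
(-335 + H(23, 5))/(X(-19) - 53) = (-335 + 23)/(7 - 53) = -312/(-46) = -312*(-1/46) = 156/23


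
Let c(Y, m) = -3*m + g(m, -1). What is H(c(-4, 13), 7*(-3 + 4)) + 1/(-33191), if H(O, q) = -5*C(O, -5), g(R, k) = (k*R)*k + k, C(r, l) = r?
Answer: 4480784/33191 ≈ 135.00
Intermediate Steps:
g(R, k) = k + R*k² (g(R, k) = (R*k)*k + k = R*k² + k = k + R*k²)
c(Y, m) = -1 - 2*m (c(Y, m) = -3*m - (1 + m*(-1)) = -3*m - (1 - m) = -3*m + (-1 + m) = -1 - 2*m)
H(O, q) = -5*O
H(c(-4, 13), 7*(-3 + 4)) + 1/(-33191) = -5*(-1 - 2*13) + 1/(-33191) = -5*(-1 - 26) - 1/33191 = -5*(-27) - 1/33191 = 135 - 1/33191 = 4480784/33191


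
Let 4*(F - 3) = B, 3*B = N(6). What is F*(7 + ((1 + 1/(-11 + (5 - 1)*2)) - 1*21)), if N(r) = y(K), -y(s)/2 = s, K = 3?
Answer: -100/3 ≈ -33.333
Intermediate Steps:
y(s) = -2*s
N(r) = -6 (N(r) = -2*3 = -6)
B = -2 (B = (⅓)*(-6) = -2)
F = 5/2 (F = 3 + (¼)*(-2) = 3 - ½ = 5/2 ≈ 2.5000)
F*(7 + ((1 + 1/(-11 + (5 - 1)*2)) - 1*21)) = 5*(7 + ((1 + 1/(-11 + (5 - 1)*2)) - 1*21))/2 = 5*(7 + ((1 + 1/(-11 + 4*2)) - 21))/2 = 5*(7 + ((1 + 1/(-11 + 8)) - 21))/2 = 5*(7 + ((1 + 1/(-3)) - 21))/2 = 5*(7 + ((1 - ⅓) - 21))/2 = 5*(7 + (⅔ - 21))/2 = 5*(7 - 61/3)/2 = (5/2)*(-40/3) = -100/3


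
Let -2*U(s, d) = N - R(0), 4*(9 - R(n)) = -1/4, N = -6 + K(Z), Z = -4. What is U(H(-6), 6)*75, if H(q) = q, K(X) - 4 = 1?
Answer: 12075/32 ≈ 377.34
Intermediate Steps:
K(X) = 5 (K(X) = 4 + 1 = 5)
N = -1 (N = -6 + 5 = -1)
R(n) = 145/16 (R(n) = 9 - (-1)/(4*4) = 9 - ¼*(-¼) = 9 + 1/16 = 145/16)
U(s, d) = 161/32 (U(s, d) = -(-1 - 1*145/16)/2 = -(-1 - 145/16)/2 = -½*(-161/16) = 161/32)
U(H(-6), 6)*75 = (161/32)*75 = 12075/32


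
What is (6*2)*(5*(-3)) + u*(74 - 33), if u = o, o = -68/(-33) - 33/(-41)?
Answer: -2063/33 ≈ -62.515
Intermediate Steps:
o = 3877/1353 (o = -68*(-1/33) - 33*(-1/41) = 68/33 + 33/41 = 3877/1353 ≈ 2.8655)
u = 3877/1353 ≈ 2.8655
(6*2)*(5*(-3)) + u*(74 - 33) = (6*2)*(5*(-3)) + 3877*(74 - 33)/1353 = 12*(-15) + (3877/1353)*41 = -180 + 3877/33 = -2063/33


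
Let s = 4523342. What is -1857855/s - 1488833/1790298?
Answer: -2515153732669/2024532533979 ≈ -1.2423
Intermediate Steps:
-1857855/s - 1488833/1790298 = -1857855/4523342 - 1488833/1790298 = -2515153732669/2024532533979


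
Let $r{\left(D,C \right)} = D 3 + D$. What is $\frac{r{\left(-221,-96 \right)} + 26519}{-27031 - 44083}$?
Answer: $- \frac{25635}{71114} \approx -0.36048$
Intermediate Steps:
$r{\left(D,C \right)} = 4 D$ ($r{\left(D,C \right)} = 3 D + D = 4 D$)
$\frac{r{\left(-221,-96 \right)} + 26519}{-27031 - 44083} = \frac{4 \left(-221\right) + 26519}{-27031 - 44083} = \frac{-884 + 26519}{-71114} = 25635 \left(- \frac{1}{71114}\right) = - \frac{25635}{71114}$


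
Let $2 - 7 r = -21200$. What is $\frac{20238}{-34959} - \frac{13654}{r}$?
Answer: $- \frac{628399563}{123533453} \approx -5.0869$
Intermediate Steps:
$r = \frac{21202}{7}$ ($r = \frac{2}{7} - - \frac{21200}{7} = \frac{2}{7} + \frac{21200}{7} = \frac{21202}{7} \approx 3028.9$)
$\frac{20238}{-34959} - \frac{13654}{r} = \frac{20238}{-34959} - \frac{13654}{\frac{21202}{7}} = 20238 \left(- \frac{1}{34959}\right) - \frac{47789}{10601} = - \frac{6746}{11653} - \frac{47789}{10601} = - \frac{628399563}{123533453}$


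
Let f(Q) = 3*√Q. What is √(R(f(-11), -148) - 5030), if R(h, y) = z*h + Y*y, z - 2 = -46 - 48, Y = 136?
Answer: √(-25158 - 276*I*√11) ≈ 2.885 - 158.64*I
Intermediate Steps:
z = -92 (z = 2 + (-46 - 48) = 2 - 94 = -92)
R(h, y) = -92*h + 136*y
√(R(f(-11), -148) - 5030) = √((-276*√(-11) + 136*(-148)) - 5030) = √((-276*I*√11 - 20128) - 5030) = √((-20128 - 276*I*√11) - 5030) = √(-25158 - 276*I*√11)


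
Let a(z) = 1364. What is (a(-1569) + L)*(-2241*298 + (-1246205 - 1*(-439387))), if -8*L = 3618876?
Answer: 665054200138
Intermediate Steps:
L = -904719/2 (L = -1/8*3618876 = -904719/2 ≈ -4.5236e+5)
(a(-1569) + L)*(-2241*298 + (-1246205 - 1*(-439387))) = (1364 - 904719/2)*(-2241*298 + (-1246205 - 1*(-439387))) = -901991*(-667818 + (-1246205 + 439387))/2 = -901991*(-667818 - 806818)/2 = -901991/2*(-1474636) = 665054200138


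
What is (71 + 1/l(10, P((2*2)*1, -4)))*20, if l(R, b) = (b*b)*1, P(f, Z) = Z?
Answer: 5685/4 ≈ 1421.3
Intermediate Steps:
l(R, b) = b² (l(R, b) = b²*1 = b²)
(71 + 1/l(10, P((2*2)*1, -4)))*20 = (71 + 1/((-4)²))*20 = (71 + 1/16)*20 = (1137/16)*20 = 5685/4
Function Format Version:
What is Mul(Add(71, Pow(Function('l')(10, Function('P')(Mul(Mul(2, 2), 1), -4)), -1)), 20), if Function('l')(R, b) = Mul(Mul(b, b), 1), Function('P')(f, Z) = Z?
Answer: Rational(5685, 4) ≈ 1421.3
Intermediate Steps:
Function('l')(R, b) = Pow(b, 2) (Function('l')(R, b) = Mul(Pow(b, 2), 1) = Pow(b, 2))
Mul(Add(71, Pow(Function('l')(10, Function('P')(Mul(Mul(2, 2), 1), -4)), -1)), 20) = Mul(Add(71, Pow(Pow(-4, 2), -1)), 20) = Mul(Add(71, Pow(16, -1)), 20) = Mul(Add(71, Rational(1, 16)), 20) = Mul(Rational(1137, 16), 20) = Rational(5685, 4)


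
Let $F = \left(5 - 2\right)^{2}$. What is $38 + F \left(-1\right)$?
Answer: $29$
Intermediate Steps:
$F = 9$ ($F = 3^{2} = 9$)
$38 + F \left(-1\right) = 38 + 9 \left(-1\right) = 38 - 9 = 29$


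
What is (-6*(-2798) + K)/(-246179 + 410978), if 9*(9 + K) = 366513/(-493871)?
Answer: 3551408908/34881191541 ≈ 0.10181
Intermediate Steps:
K = -1922384/211659 (K = -9 + (366513/(-493871))/9 = -9 + (366513*(-1/493871))/9 = -9 + (1/9)*(-52359/70553) = -9 - 17453/211659 = -1922384/211659 ≈ -9.0825)
(-6*(-2798) + K)/(-246179 + 410978) = (-6*(-2798) - 1922384/211659)/(-246179 + 410978) = (16788 - 1922384/211659)/164799 = (3551408908/211659)*(1/164799) = 3551408908/34881191541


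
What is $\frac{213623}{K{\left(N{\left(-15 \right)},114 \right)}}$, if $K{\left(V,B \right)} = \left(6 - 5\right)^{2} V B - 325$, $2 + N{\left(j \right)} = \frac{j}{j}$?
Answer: $- \frac{213623}{439} \approx -486.61$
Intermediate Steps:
$N{\left(j \right)} = -1$ ($N{\left(j \right)} = -2 + \frac{j}{j} = -2 + 1 = -1$)
$K{\left(V,B \right)} = -325 + B V$ ($K{\left(V,B \right)} = 1^{2} V B - 325 = 1 V B - 325 = V B - 325 = B V - 325 = -325 + B V$)
$\frac{213623}{K{\left(N{\left(-15 \right)},114 \right)}} = \frac{213623}{-325 + 114 \left(-1\right)} = \frac{213623}{-325 - 114} = \frac{213623}{-439} = 213623 \left(- \frac{1}{439}\right) = - \frac{213623}{439}$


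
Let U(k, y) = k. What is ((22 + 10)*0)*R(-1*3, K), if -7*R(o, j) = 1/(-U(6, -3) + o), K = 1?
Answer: 0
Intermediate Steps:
R(o, j) = -1/(7*(-6 + o)) (R(o, j) = -1/(7*(-1*6 + o)) = -1/(7*(-6 + o)))
((22 + 10)*0)*R(-1*3, K) = ((22 + 10)*0)*(-1/(-42 + 7*(-1*3))) = (32*0)*(-1/(-42 + 7*(-3))) = 0*(-1/(-42 - 21)) = 0*(-1/(-63)) = 0*(-1*(-1/63)) = 0*(1/63) = 0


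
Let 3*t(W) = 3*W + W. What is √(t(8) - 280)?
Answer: 2*I*√606/3 ≈ 16.411*I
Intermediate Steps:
t(W) = 4*W/3 (t(W) = (3*W + W)/3 = (4*W)/3 = 4*W/3)
√(t(8) - 280) = √((4/3)*8 - 280) = √(32/3 - 280) = √(-808/3) = 2*I*√606/3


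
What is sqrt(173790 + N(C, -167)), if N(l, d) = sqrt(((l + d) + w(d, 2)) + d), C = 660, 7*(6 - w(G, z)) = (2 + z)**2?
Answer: sqrt(8515710 + 14*sqrt(4039))/7 ≈ 416.90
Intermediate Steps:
w(G, z) = 6 - (2 + z)**2/7
N(l, d) = sqrt(26/7 + l + 2*d) (N(l, d) = sqrt(((l + d) + (6 - (2 + 2)**2/7)) + d) = sqrt(((d + l) + (6 - 1/7*4**2)) + d) = sqrt(((d + l) + (6 - 1/7*16)) + d) = sqrt(((d + l) + (6 - 16/7)) + d) = sqrt(((d + l) + 26/7) + d) = sqrt((26/7 + d + l) + d) = sqrt(26/7 + l + 2*d))
sqrt(173790 + N(C, -167)) = sqrt(173790 + sqrt(182 + 49*660 + 98*(-167))/7) = sqrt(173790 + sqrt(182 + 32340 - 16366)/7) = sqrt(173790 + sqrt(16156)/7) = sqrt(173790 + (2*sqrt(4039))/7) = sqrt(173790 + 2*sqrt(4039)/7)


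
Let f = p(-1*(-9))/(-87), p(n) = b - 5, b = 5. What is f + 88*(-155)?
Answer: -13640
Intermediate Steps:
p(n) = 0 (p(n) = 5 - 5 = 0)
f = 0 (f = 0/(-87) = 0*(-1/87) = 0)
f + 88*(-155) = 0 + 88*(-155) = 0 - 13640 = -13640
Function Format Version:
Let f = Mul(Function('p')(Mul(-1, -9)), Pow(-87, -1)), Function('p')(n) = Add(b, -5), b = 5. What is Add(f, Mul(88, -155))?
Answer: -13640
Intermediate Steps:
Function('p')(n) = 0 (Function('p')(n) = Add(5, -5) = 0)
f = 0 (f = Mul(0, Pow(-87, -1)) = Mul(0, Rational(-1, 87)) = 0)
Add(f, Mul(88, -155)) = Add(0, Mul(88, -155)) = Add(0, -13640) = -13640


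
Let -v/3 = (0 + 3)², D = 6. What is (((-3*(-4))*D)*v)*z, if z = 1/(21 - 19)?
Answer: -972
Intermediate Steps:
z = ½ (z = 1/2 = ½ ≈ 0.50000)
v = -27 (v = -3*(0 + 3)² = -3*3² = -3*9 = -27)
(((-3*(-4))*D)*v)*z = ((-3*(-4)*6)*(-27))*(½) = ((12*6)*(-27))*(½) = (72*(-27))*(½) = -1944*½ = -972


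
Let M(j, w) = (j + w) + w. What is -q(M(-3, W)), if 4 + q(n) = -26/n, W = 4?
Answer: 46/5 ≈ 9.2000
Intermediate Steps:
M(j, w) = j + 2*w
q(n) = -4 - 26/n
-q(M(-3, W)) = -(-4 - 26/(-3 + 2*4)) = -(-4 - 26/(-3 + 8)) = -(-4 - 26/5) = -1*(-46/5) = 46/5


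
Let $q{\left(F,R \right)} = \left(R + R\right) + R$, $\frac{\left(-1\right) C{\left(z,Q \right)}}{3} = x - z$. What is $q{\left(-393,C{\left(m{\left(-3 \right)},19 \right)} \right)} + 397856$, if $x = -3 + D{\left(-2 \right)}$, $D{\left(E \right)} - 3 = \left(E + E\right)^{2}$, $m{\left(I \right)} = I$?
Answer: $397685$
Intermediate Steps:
$D{\left(E \right)} = 3 + 4 E^{2}$ ($D{\left(E \right)} = 3 + \left(E + E\right)^{2} = 3 + \left(2 E\right)^{2} = 3 + 4 E^{2}$)
$x = 16$ ($x = -3 + \left(3 + 4 \left(-2\right)^{2}\right) = -3 + \left(3 + 4 \cdot 4\right) = -3 + \left(3 + 16\right) = -3 + 19 = 16$)
$C{\left(z,Q \right)} = -48 + 3 z$ ($C{\left(z,Q \right)} = - 3 \left(16 - z\right) = -48 + 3 z$)
$q{\left(F,R \right)} = 3 R$ ($q{\left(F,R \right)} = 2 R + R = 3 R$)
$q{\left(-393,C{\left(m{\left(-3 \right)},19 \right)} \right)} + 397856 = 3 \left(-48 + 3 \left(-3\right)\right) + 397856 = 3 \left(-48 - 9\right) + 397856 = 3 \left(-57\right) + 397856 = -171 + 397856 = 397685$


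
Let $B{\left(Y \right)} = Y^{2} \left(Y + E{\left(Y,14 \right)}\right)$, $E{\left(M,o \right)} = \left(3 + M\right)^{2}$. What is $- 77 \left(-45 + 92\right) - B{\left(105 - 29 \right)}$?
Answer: $-36490611$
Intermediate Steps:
$B{\left(Y \right)} = Y^{2} \left(Y + \left(3 + Y\right)^{2}\right)$
$- 77 \left(-45 + 92\right) - B{\left(105 - 29 \right)} = - 77 \left(-45 + 92\right) - \left(105 - 29\right)^{2} \left(\left(105 - 29\right) + \left(3 + \left(105 - 29\right)\right)^{2}\right) = \left(-77\right) 47 - 76^{2} \left(76 + \left(3 + 76\right)^{2}\right) = -3619 - 5776 \left(76 + 79^{2}\right) = -3619 - 5776 \left(76 + 6241\right) = -3619 - 5776 \cdot 6317 = -3619 - 36486992 = -36490611$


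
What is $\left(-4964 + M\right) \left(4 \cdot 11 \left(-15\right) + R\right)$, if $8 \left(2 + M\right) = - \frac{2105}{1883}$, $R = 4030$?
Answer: $- \frac{126054730365}{7532} \approx -1.6736 \cdot 10^{7}$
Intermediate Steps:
$M = - \frac{32233}{15064}$ ($M = -2 + \frac{\left(-2105\right) \frac{1}{1883}}{8} = -2 + \frac{1}{8} \left(- \frac{2105}{1883}\right) = -2 - \frac{2105}{15064} = - \frac{32233}{15064} \approx -2.1397$)
$\left(-4964 + M\right) \left(4 \cdot 11 \left(-15\right) + R\right) = \left(-4964 - \frac{32233}{15064}\right) \left(4 \cdot 11 \left(-15\right) + 4030\right) = - \frac{74809929 \left(44 \left(-15\right) + 4030\right)}{15064} = - \frac{74809929 \left(-660 + 4030\right)}{15064} = \left(- \frac{74809929}{15064}\right) 3370 = - \frac{126054730365}{7532}$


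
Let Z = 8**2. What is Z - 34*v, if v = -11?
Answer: 438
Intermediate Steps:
Z = 64
Z - 34*v = 64 - 34*(-11) = 64 + 374 = 438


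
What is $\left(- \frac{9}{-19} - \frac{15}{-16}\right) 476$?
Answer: $\frac{51051}{76} \approx 671.72$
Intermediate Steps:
$\left(- \frac{9}{-19} - \frac{15}{-16}\right) 476 = \left(\left(-9\right) \left(- \frac{1}{19}\right) - - \frac{15}{16}\right) 476 = \left(\frac{9}{19} + \frac{15}{16}\right) 476 = \frac{429}{304} \cdot 476 = \frac{51051}{76}$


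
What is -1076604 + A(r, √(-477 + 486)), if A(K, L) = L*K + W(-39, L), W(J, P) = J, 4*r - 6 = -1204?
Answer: -2155083/2 ≈ -1.0775e+6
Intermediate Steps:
r = -599/2 (r = 3/2 + (¼)*(-1204) = 3/2 - 301 = -599/2 ≈ -299.50)
A(K, L) = -39 + K*L (A(K, L) = L*K - 39 = K*L - 39 = -39 + K*L)
-1076604 + A(r, √(-477 + 486)) = -1076604 + (-39 - 599*√(-477 + 486)/2) = -1076604 + (-39 - 599*√9/2) = -1076604 + (-39 - 599/2*3) = -1076604 + (-39 - 1797/2) = -1076604 - 1875/2 = -2155083/2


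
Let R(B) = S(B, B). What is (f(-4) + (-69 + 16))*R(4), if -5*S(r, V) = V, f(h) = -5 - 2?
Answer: 48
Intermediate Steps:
f(h) = -7
S(r, V) = -V/5
R(B) = -B/5
(f(-4) + (-69 + 16))*R(4) = (-7 + (-69 + 16))*(-⅕*4) = (-7 - 53)*(-⅘) = -60*(-⅘) = 48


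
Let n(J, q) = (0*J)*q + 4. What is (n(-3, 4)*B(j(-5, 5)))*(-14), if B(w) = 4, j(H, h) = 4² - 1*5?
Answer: -224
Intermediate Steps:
n(J, q) = 4 (n(J, q) = 0*q + 4 = 0 + 4 = 4)
j(H, h) = 11 (j(H, h) = 16 - 5 = 11)
(n(-3, 4)*B(j(-5, 5)))*(-14) = (4*4)*(-14) = 16*(-14) = -224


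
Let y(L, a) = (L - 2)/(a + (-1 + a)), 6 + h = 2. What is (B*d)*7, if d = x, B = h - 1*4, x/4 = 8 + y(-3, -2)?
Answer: -2016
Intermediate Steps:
h = -4 (h = -6 + 2 = -4)
y(L, a) = (-2 + L)/(-1 + 2*a)
x = 36 (x = 4*(8 + (-2 - 3)/(-1 + 2*(-2))) = 4*(8 - 5/(-1 - 4)) = 4*(8 - 5/(-5)) = 4*(8 - 1/5*(-5)) = 4*(8 + 1) = 4*9 = 36)
B = -8 (B = -4 - 1*4 = -4 - 4 = -8)
d = 36
(B*d)*7 = -8*36*7 = -288*7 = -2016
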